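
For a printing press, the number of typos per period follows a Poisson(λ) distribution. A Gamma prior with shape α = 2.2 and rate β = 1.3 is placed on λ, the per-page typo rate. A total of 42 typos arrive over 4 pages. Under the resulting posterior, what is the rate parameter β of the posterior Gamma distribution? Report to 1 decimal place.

5.3

With a Gamma(shape α, rate β) prior, the Poisson likelihood is conjugate: the posterior is Gamma(α + ΣXᵢ, β + n).
Posterior: Gamma(α+S, β+n) = Gamma(2.2+42, 1.3+4) = Gamma(44.2, 5.3).
Posterior β = 5.3.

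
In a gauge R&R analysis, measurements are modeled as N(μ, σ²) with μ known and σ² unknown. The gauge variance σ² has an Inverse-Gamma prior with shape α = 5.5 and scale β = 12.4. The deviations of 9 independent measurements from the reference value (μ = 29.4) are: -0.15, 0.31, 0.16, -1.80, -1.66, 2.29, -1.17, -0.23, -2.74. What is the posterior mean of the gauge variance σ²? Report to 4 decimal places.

2.5063

With known mean μ and an Inverse-Gamma(α, β) prior on σ², the Normal likelihood is conjugate: posterior is Inv-Gamma(α + n/2, β + Σ(xᵢ−μ)²/2).
Σ(xᵢ−μ)² = (-0.15)² + (0.31)² + (0.16)² + (-1.80)² + (-1.66)² + (2.29)² + (-1.17)² + (-0.23)² + (-2.74)² = 20.3133.
Posterior: Inv-Gamma(5.5 + 9/2, 12.4 + 20.3133/2) = Inv-Gamma(10.00, 22.55665).
E[σ²|data] = β/(α−1) = 22.55665/9.00 = 2.5063.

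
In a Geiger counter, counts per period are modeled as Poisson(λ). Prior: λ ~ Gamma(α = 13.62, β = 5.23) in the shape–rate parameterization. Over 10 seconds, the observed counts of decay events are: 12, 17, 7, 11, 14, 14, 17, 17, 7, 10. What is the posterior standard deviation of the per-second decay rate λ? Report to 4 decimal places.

0.7758

With a Gamma(shape α, rate β) prior, the Poisson likelihood is conjugate: the posterior is Gamma(α + ΣXᵢ, β + n).
Sum of counts S = 126 over n = 10 seconds.
Posterior: Gamma(α+S, β+n) = Gamma(13.62+126, 5.23+10) = Gamma(139.62, 15.23).
SD = √α/β = √139.62/15.23 = 0.7758.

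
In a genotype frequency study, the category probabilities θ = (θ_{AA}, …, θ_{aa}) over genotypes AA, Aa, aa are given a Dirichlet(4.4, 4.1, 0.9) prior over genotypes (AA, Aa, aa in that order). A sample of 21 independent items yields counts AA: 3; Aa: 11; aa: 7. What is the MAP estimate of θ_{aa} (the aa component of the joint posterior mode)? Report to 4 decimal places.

0.2518

The Dirichlet prior is conjugate to the Multinomial likelihood: each posterior αⱼ = prior αⱼ + observed count nⱼ.
Posterior concentration: (7.4, 15.1, 7.9), total = 30.4.
Joint mode component: (α_{aa}−1)/(Σα−K) = 6.9/27.4 = 0.2518.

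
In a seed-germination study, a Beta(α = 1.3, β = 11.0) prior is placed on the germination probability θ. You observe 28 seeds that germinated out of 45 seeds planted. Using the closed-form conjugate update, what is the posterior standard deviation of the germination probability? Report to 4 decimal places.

The Beta prior is conjugate to a Binomial/Bernoulli likelihood; the update adds successes to α and failures to β.
Posterior: Beta(α+k, β+n−k) = Beta(1.3+28, 11.0+17) = Beta(29.3, 28.0).
Var = αβ/((α+β)²(α+β+1)) = 29.3·28.0/(57.3²·58.3) = 0.00428596; SD = √0.00428596 = 0.0655.

0.0655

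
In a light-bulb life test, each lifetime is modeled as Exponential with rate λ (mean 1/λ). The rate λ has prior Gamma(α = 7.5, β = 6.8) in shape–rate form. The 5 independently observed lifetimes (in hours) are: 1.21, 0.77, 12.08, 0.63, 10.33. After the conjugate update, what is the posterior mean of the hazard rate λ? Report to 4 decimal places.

0.3928

With a Gamma(shape α, rate β) prior on the exponential rate λ, the posterior after n observations with total T = Σxᵢ is Gamma(α+n, β+T).
Sum of observations T = 25.02 hours; n = 5.
Posterior: Gamma(7.5+5, 6.8+25.02) = Gamma(12.5, 31.82).
Posterior mean of λ = α/β = 12.5/31.82 = 0.3928.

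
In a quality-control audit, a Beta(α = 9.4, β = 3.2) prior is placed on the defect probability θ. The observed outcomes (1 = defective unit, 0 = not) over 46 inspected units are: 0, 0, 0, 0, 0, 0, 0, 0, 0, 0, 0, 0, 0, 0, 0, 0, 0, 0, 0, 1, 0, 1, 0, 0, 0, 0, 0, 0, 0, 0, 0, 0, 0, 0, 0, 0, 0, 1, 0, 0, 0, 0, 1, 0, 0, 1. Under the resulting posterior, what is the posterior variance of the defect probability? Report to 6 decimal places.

The Beta prior is conjugate to a Binomial/Bernoulli likelihood; the update adds successes to α and failures to β.
Posterior: Beta(α+k, β+n−k) = Beta(9.4+5, 3.2+41) = Beta(14.4, 44.2).
Var = αβ/((α+β)²(α+β+1)) = 14.4·44.2/(58.6²·59.6) = 0.003110.

0.003110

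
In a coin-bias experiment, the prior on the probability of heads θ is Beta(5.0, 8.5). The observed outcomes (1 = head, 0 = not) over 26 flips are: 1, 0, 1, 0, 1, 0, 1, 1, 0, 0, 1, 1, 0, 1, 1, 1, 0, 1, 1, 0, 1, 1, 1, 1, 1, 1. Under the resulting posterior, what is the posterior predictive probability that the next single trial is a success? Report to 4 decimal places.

0.5823

The Beta prior is conjugate to a Binomial/Bernoulli likelihood; the update adds successes to α and failures to β.
Posterior: Beta(α+k, β+n−k) = Beta(5.0+18, 8.5+8) = Beta(23.0, 16.5).
For a single future Bernoulli trial, P(success | data) = α/(α+β) = 0.5823.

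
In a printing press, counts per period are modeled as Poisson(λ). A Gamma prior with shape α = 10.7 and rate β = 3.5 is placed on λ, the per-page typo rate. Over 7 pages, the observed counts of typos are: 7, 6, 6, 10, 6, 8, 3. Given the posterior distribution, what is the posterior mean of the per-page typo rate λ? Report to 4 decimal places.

5.4000

With a Gamma(shape α, rate β) prior, the Poisson likelihood is conjugate: the posterior is Gamma(α + ΣXᵢ, β + n).
Sum of counts S = 46 over n = 7 pages.
Posterior: Gamma(α+S, β+n) = Gamma(10.7+46, 3.5+7) = Gamma(56.7, 10.5).
Posterior mean = α/β = 56.7/10.5 = 5.4000.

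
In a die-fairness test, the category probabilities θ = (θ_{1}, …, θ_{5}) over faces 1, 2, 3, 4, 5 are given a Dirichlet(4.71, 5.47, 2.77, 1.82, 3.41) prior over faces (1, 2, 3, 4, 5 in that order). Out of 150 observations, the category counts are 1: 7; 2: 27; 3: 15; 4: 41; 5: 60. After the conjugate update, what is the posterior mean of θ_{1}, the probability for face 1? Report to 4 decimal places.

The Dirichlet prior is conjugate to the Multinomial likelihood: each posterior αⱼ = prior αⱼ + observed count nⱼ.
Posterior concentration: (11.71, 32.47, 17.77, 42.82, 63.41), total = 168.18.
E[θ_{1}|data] = α_{1}/Σα = 11.71/168.18 = 0.0696.

0.0696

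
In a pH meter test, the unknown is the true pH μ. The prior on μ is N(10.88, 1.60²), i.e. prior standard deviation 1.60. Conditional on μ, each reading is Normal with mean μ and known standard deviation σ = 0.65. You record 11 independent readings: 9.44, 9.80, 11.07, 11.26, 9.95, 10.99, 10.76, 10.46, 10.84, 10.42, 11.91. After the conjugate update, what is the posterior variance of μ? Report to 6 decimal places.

For Normal data with known variance σ², a Normal(μ₀, σ₀²) prior on μ is conjugate. Posterior precision = 1/σ₀² + n/σ²; posterior mean is the precision-weighted average of μ₀ and x̄.
σ₀² = 1.60² = 2.56, σ² = 0.65² = 0.4225; σ² + n·σ₀² = 0.4225 + 11·2.56 = 28.5825.
Posterior precision = 1/σ₀² + n/σ² = 1/2.56 + 11/0.4225 = (σ² + n·σ₀²)/(σ₀²σ²) = 28.5825/(2.56·0.4225); posterior variance σₙ² = σ₀²σ²/(σ² + n·σ₀²) = 2.56·0.4225/28.5825 = 0.037841.

0.037841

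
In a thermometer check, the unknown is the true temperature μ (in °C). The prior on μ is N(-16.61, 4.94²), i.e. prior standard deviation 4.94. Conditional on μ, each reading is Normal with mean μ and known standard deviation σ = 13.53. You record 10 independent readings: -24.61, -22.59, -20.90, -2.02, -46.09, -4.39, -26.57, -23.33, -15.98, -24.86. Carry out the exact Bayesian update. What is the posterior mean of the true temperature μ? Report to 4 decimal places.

-19.1949

For Normal data with known variance σ², a Normal(μ₀, σ₀²) prior on μ is conjugate. Posterior precision = 1/σ₀² + n/σ²; posterior mean is the precision-weighted average of μ₀ and x̄.
Σxᵢ = (-24.61) + (-22.59) + (-20.90) + (-2.02) + (-46.09) + (-4.39) + (-26.57) + (-23.33) + (-15.98) + (-24.86) = -211.34, so n·x̄ = -211.34.
σ₀² = 4.94² = 24.4036, σ² = 13.53² = 183.0609; σ² + n·σ₀² = 183.0609 + 10·24.4036 = 427.0969.
Posterior mean = (μ₀/σ₀² + n·x̄/σ²)/(1/σ₀² + n/σ²) = (σ²·μ₀ + σ₀²·n·x̄)/(σ² + n·σ₀²) = (183.0609·(-16.61) + 24.4036·(-211.34))/427.0969 = -8198.098373/427.0969 = -19.1949.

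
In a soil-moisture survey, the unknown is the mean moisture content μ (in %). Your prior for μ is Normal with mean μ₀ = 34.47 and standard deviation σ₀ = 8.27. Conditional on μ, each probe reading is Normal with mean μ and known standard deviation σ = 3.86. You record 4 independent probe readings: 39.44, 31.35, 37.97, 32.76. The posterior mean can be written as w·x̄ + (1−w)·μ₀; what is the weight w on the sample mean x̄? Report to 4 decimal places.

0.9483

For Normal data with known variance σ², a Normal(μ₀, σ₀²) prior on μ is conjugate. Posterior precision = 1/σ₀² + n/σ²; posterior mean is the precision-weighted average of μ₀ and x̄.
σ₀² = 8.27² = 68.3929, σ² = 3.86² = 14.8996. Prior precision 1/σ₀² = 1/68.3929; data precision n/σ² = 4/14.8996.
w = (n/σ²)/(1/σ₀² + n/σ²) = n·σ₀²/(σ² + n·σ₀²) = 4·68.3929/(14.8996 + 4·68.3929) = 273.5716/288.4712 = 0.9483.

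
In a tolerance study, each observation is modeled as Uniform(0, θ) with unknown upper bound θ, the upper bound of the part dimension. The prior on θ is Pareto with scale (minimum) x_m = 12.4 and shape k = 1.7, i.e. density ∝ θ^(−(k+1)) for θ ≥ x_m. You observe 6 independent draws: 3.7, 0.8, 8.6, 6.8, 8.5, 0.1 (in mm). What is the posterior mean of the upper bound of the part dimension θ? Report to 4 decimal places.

A Pareto(scale x_m, shape k) prior on the upper bound θ of Uniform(0, θ) is conjugate: posterior is Pareto(max(x_m, max xᵢ), k + n).
Sample maximum = 8.6; prior scale x_m = 12.4 → posterior scale = max = 12.4.
Posterior shape = 1.7 + 6 = 7.7.
E[θ|data] = k·x_m/(k−1) = 7.7·12.4/6.7 = 14.2507.

14.2507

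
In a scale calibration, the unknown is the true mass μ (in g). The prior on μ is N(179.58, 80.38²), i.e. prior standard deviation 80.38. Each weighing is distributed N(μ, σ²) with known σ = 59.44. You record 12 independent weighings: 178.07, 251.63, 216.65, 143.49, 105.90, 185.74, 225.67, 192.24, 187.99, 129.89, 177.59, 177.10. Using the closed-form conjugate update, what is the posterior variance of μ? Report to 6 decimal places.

281.593862

For Normal data with known variance σ², a Normal(μ₀, σ₀²) prior on μ is conjugate. Posterior precision = 1/σ₀² + n/σ²; posterior mean is the precision-weighted average of μ₀ and x̄.
σ₀² = 80.38² = 6460.9444, σ² = 59.44² = 3533.1136; σ² + n·σ₀² = 3533.1136 + 12·6460.9444 = 81064.4464.
Posterior precision = 1/σ₀² + n/σ² = 1/6460.9444 + 12/3533.1136 = (σ² + n·σ₀²)/(σ₀²σ²) = 81064.4464/(6460.9444·3533.1136); posterior variance σₙ² = σ₀²σ²/(σ² + n·σ₀²) = 6460.9444·3533.1136/81064.4464 = 281.593862.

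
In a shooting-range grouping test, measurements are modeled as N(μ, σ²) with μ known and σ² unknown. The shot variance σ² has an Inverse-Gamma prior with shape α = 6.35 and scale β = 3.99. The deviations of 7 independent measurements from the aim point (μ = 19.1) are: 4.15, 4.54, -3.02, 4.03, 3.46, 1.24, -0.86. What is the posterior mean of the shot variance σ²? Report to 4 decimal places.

With known mean μ and an Inverse-Gamma(α, β) prior on σ², the Normal likelihood is conjugate: posterior is Inv-Gamma(α + n/2, β + Σ(xᵢ−μ)²/2).
Σ(xᵢ−μ)² = (4.15)² + (4.54)² + (-3.02)² + (4.03)² + (3.46)² + (1.24)² + (-0.86)² = 77.4442.
Posterior: Inv-Gamma(6.35 + 7/2, 3.99 + 77.4442/2) = Inv-Gamma(9.85, 42.71210).
E[σ²|data] = β/(α−1) = 42.71210/8.85 = 4.8262.

4.8262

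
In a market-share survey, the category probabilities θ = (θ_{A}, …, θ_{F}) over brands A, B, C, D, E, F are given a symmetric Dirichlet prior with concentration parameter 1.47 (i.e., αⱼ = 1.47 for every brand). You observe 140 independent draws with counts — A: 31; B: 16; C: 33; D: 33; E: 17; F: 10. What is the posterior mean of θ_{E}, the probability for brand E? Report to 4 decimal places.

The Dirichlet prior is conjugate to the Multinomial likelihood: each posterior αⱼ = prior αⱼ + observed count nⱼ.
Posterior concentration: (32.47, 17.47, 34.47, 34.47, 18.47, 11.47), total = 148.82.
E[θ_{E}|data] = α_{E}/Σα = 18.47/148.82 = 0.1241.

0.1241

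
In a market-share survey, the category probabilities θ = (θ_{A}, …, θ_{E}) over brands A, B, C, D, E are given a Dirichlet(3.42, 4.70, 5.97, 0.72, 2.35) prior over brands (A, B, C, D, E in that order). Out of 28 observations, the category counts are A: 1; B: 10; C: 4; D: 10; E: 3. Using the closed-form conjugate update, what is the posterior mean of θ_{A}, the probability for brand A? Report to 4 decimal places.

The Dirichlet prior is conjugate to the Multinomial likelihood: each posterior αⱼ = prior αⱼ + observed count nⱼ.
Posterior concentration: (4.42, 14.70, 9.97, 10.72, 5.35), total = 45.16.
E[θ_{A}|data] = α_{A}/Σα = 4.42/45.16 = 0.0979.

0.0979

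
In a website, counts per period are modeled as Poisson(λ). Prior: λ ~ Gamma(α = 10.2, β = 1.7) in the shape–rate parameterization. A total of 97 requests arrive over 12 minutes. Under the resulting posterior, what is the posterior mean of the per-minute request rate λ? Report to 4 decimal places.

With a Gamma(shape α, rate β) prior, the Poisson likelihood is conjugate: the posterior is Gamma(α + ΣXᵢ, β + n).
Posterior: Gamma(α+S, β+n) = Gamma(10.2+97, 1.7+12) = Gamma(107.2, 13.7).
Posterior mean = α/β = 107.2/13.7 = 7.8248.

7.8248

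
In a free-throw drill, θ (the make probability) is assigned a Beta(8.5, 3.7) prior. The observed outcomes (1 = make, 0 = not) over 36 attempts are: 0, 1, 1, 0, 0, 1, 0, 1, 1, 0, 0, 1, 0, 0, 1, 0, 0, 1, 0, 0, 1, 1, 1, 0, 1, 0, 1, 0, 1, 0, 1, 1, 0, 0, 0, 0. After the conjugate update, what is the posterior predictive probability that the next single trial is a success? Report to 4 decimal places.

0.5083

The Beta prior is conjugate to a Binomial/Bernoulli likelihood; the update adds successes to α and failures to β.
Posterior: Beta(α+k, β+n−k) = Beta(8.5+16, 3.7+20) = Beta(24.5, 23.7).
For a single future Bernoulli trial, P(success | data) = α/(α+β) = 0.5083.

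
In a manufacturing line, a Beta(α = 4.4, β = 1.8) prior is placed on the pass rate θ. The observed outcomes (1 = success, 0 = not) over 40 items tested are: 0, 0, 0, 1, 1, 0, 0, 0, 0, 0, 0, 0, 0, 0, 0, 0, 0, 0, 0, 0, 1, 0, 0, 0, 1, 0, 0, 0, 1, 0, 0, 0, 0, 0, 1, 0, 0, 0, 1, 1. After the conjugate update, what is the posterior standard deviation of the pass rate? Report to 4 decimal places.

The Beta prior is conjugate to a Binomial/Bernoulli likelihood; the update adds successes to α and failures to β.
Posterior: Beta(α+k, β+n−k) = Beta(4.4+8, 1.8+32) = Beta(12.4, 33.8).
Var = αβ/((α+β)²(α+β+1)) = 12.4·33.8/(46.2²·47.2) = 0.00416018; SD = √0.00416018 = 0.0645.

0.0645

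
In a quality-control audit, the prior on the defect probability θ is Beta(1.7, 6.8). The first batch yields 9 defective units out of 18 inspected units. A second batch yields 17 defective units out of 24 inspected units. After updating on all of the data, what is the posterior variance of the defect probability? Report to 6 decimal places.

0.004809

The Beta prior is conjugate to a Binomial/Bernoulli likelihood; the update adds successes to α and failures to β.
After batch 1: Beta(1.7+9, 6.8+9) = Beta(10.7, 15.8).
After batch 2: Beta(10.7+17, 15.8+7) = Beta(27.7, 22.8).
Var = αβ/((α+β)²(α+β+1)) = 27.7·22.8/(50.5²·51.5) = 0.004809.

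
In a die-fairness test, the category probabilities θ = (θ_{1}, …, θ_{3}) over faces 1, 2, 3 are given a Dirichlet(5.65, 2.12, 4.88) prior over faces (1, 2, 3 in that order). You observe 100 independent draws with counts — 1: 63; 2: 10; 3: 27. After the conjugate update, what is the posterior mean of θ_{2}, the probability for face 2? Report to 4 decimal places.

The Dirichlet prior is conjugate to the Multinomial likelihood: each posterior αⱼ = prior αⱼ + observed count nⱼ.
Posterior concentration: (68.65, 12.12, 31.88), total = 112.65.
E[θ_{2}|data] = α_{2}/Σα = 12.12/112.65 = 0.1076.

0.1076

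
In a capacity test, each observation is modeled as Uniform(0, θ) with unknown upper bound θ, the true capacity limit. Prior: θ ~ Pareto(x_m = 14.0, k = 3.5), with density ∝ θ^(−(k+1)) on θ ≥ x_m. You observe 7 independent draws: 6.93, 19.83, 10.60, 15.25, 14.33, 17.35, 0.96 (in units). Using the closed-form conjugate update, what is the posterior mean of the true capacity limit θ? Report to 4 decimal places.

A Pareto(scale x_m, shape k) prior on the upper bound θ of Uniform(0, θ) is conjugate: posterior is Pareto(max(x_m, max xᵢ), k + n).
Sample maximum = 19.83; prior scale x_m = 14.0 → posterior scale = max = 19.83.
Posterior shape = 3.5 + 7 = 10.5.
E[θ|data] = k·x_m/(k−1) = 10.5·19.83/9.5 = 21.9174.

21.9174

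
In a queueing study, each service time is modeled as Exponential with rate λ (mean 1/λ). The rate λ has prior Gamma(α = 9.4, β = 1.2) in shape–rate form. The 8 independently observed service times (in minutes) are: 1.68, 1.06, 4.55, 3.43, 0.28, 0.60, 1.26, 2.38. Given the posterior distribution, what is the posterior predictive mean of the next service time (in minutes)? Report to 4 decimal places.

1.0024

With a Gamma(shape α, rate β) prior on the exponential rate λ, the posterior after n observations with total T = Σxᵢ is Gamma(α+n, β+T).
Sum of observations T = 15.24 minutes; n = 8.
Posterior: Gamma(9.4+8, 1.2+15.24) = Gamma(17.4, 16.44).
The predictive distribution for the next observation is Lomax; its mean is β/(α−1) = 16.44/16.4 = 1.0024.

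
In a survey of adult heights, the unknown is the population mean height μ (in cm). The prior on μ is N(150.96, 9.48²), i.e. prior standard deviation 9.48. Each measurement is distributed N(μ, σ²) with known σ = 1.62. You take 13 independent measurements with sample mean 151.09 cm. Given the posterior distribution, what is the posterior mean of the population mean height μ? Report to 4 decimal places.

151.0897

For Normal data with known variance σ², a Normal(μ₀, σ₀²) prior on μ is conjugate. Posterior precision = 1/σ₀² + n/σ²; posterior mean is the precision-weighted average of μ₀ and x̄.
n·x̄ = 13·151.09 = 1964.17.
σ₀² = 9.48² = 89.8704, σ² = 1.62² = 2.6244; σ² + n·σ₀² = 2.6244 + 13·89.8704 = 1170.9396.
Posterior mean = (μ₀/σ₀² + n·x̄/σ²)/(1/σ₀² + n/σ²) = (σ²·μ₀ + σ₀²·n·x̄)/(σ² + n·σ₀²) = (2.6244·150.96 + 89.8704·1964.17)/1170.9396 = 176916.922992/1170.9396 = 151.0897.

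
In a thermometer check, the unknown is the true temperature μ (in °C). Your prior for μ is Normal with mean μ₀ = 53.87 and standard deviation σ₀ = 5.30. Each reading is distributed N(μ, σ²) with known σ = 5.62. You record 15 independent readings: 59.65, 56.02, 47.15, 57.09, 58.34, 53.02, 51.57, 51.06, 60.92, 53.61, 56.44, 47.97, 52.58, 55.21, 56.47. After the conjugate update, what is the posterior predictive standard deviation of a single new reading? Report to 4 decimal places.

For Normal data with known variance σ², a Normal(μ₀, σ₀²) prior on μ is conjugate. Posterior precision = 1/σ₀² + n/σ²; posterior mean is the precision-weighted average of μ₀ and x̄.
σ₀² = 5.30² = 28.09, σ² = 5.62² = 31.5844; σ² + n·σ₀² = 31.5844 + 15·28.09 = 452.9344.
Posterior precision = 1/σ₀² + n/σ² = 1/28.09 + 15/31.5844 = (σ² + n·σ₀²)/(σ₀²σ²) = 452.9344/(28.09·31.5844); posterior variance σₙ² = σ₀²σ²/(σ² + n·σ₀²) = 28.09·31.5844/452.9344 = 1.958795.
Predictive variance for one new observation = σₙ² + σ² = 28.09·31.5844/452.9344 + 31.5844 = σ²·(σ₀² + 452.9344)/452.9344 = 31.5844·481.0244/452.9344 = 33.543195; SD = √(31.5844·481.0244/452.9344) = 5.7916.

5.7916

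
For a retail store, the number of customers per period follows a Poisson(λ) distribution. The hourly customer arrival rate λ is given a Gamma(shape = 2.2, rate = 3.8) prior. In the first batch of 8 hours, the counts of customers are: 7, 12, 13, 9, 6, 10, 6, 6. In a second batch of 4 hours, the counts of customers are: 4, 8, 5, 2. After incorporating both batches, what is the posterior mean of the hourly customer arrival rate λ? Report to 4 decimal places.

With a Gamma(shape α, rate β) prior, the Poisson likelihood is conjugate: the posterior is Gamma(α + ΣXᵢ, β + n).
Batch 1: sum of counts S = 69 over n = 8 hours.
After batch 1: Gamma(α+S, β+n) = Gamma(2.2+69, 3.8+8) = Gamma(71.2, 11.8).
Batch 2: sum of counts S = 19 over n = 4 hours.
After batch 2: Gamma(α+S, β+n) = Gamma(71.2+19, 11.8+4) = Gamma(90.2, 15.8).
Posterior mean = α/β = 90.2/15.8 = 5.7089.

5.7089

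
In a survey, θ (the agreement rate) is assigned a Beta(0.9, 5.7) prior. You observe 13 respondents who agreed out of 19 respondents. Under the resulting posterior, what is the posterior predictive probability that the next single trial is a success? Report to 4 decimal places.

0.5430

The Beta prior is conjugate to a Binomial/Bernoulli likelihood; the update adds successes to α and failures to β.
Posterior: Beta(α+k, β+n−k) = Beta(0.9+13, 5.7+6) = Beta(13.9, 11.7).
For a single future Bernoulli trial, P(success | data) = α/(α+β) = 0.5430.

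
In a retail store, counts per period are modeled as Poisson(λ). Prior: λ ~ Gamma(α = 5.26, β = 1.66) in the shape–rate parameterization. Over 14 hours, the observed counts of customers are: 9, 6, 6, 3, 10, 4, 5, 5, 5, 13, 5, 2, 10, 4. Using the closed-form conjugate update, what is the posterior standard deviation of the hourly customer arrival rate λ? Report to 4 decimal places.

0.6134

With a Gamma(shape α, rate β) prior, the Poisson likelihood is conjugate: the posterior is Gamma(α + ΣXᵢ, β + n).
Sum of counts S = 87 over n = 14 hours.
Posterior: Gamma(α+S, β+n) = Gamma(5.26+87, 1.66+14) = Gamma(92.26, 15.66).
SD = √α/β = √92.26/15.66 = 0.6134.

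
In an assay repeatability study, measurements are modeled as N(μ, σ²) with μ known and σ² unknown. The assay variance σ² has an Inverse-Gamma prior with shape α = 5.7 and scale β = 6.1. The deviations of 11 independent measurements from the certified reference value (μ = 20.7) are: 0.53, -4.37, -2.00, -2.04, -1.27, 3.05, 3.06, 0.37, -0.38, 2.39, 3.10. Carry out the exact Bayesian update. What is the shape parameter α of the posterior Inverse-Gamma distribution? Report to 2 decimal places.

With known mean μ and an Inverse-Gamma(α, β) prior on σ², the Normal likelihood is conjugate: posterior is Inv-Gamma(α + n/2, β + Σ(xᵢ−μ)²/2).
Σ(xᵢ−μ)² = (0.53)² + (-4.37)² + (-2.00)² + (-2.04)² + (-1.27)² + (3.05)² + (3.06)² + (0.37)² + (-0.38)² + (2.39)² + (3.10)² = 63.4218.
Posterior: Inv-Gamma(5.7 + 11/2, 6.1 + 63.4218/2) = Inv-Gamma(11.20, 37.81090).
Posterior α = 11.20.

11.20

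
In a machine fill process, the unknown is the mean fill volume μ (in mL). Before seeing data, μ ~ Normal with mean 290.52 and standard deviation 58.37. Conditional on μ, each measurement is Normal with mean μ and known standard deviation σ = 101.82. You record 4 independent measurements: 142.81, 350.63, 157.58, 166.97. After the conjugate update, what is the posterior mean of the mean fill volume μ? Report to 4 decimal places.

241.6637

For Normal data with known variance σ², a Normal(μ₀, σ₀²) prior on μ is conjugate. Posterior precision = 1/σ₀² + n/σ²; posterior mean is the precision-weighted average of μ₀ and x̄.
Σxᵢ = 142.81 + 350.63 + 157.58 + 166.97 = 817.99, so n·x̄ = 817.99.
σ₀² = 58.37² = 3407.0569, σ² = 101.82² = 10367.3124; σ² + n·σ₀² = 10367.3124 + 4·3407.0569 = 23995.54.
Posterior mean = (μ₀/σ₀² + n·x̄/σ²)/(1/σ₀² + n/σ²) = (σ²·μ₀ + σ₀²·n·x̄)/(σ² + n·σ₀²) = (10367.3124·290.52 + 3407.0569·817.99)/23995.54 = 5798850.072079/23995.54 = 241.6637.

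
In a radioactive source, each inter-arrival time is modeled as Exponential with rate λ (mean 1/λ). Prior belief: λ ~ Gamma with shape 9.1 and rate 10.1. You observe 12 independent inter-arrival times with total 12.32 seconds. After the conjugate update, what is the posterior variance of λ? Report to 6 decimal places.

With a Gamma(shape α, rate β) prior on the exponential rate λ, the posterior after n observations with total T = Σxᵢ is Gamma(α+n, β+T).
Posterior: Gamma(9.1+12, 10.1+12.32) = Gamma(21.1, 22.42).
Var = α/β² = 0.041977.

0.041977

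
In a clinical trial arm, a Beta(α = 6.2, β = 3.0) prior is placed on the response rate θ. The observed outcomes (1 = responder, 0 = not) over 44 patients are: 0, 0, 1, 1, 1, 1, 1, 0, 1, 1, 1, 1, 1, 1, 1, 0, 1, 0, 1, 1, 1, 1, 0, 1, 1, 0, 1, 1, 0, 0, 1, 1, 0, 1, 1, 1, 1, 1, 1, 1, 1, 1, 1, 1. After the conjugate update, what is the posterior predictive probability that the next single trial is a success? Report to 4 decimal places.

The Beta prior is conjugate to a Binomial/Bernoulli likelihood; the update adds successes to α and failures to β.
Posterior: Beta(α+k, β+n−k) = Beta(6.2+34, 3.0+10) = Beta(40.2, 13.0).
For a single future Bernoulli trial, P(success | data) = α/(α+β) = 0.7556.

0.7556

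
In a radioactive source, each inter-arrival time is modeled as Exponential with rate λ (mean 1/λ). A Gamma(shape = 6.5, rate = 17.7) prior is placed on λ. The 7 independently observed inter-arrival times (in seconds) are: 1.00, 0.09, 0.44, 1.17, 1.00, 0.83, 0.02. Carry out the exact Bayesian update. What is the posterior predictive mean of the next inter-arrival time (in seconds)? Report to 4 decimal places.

1.7800

With a Gamma(shape α, rate β) prior on the exponential rate λ, the posterior after n observations with total T = Σxᵢ is Gamma(α+n, β+T).
Sum of observations T = 4.55 seconds; n = 7.
Posterior: Gamma(6.5+7, 17.7+4.55) = Gamma(13.5, 22.25).
The predictive distribution for the next observation is Lomax; its mean is β/(α−1) = 22.25/12.5 = 1.7800.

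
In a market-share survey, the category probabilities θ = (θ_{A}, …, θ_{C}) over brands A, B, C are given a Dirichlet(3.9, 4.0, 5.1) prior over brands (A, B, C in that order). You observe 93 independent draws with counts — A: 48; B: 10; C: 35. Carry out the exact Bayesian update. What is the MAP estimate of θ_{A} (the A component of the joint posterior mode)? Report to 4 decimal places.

0.4942

The Dirichlet prior is conjugate to the Multinomial likelihood: each posterior αⱼ = prior αⱼ + observed count nⱼ.
Posterior concentration: (51.9, 14.0, 40.1), total = 106.0.
Joint mode component: (α_{A}−1)/(Σα−K) = 50.9/103.0 = 0.4942.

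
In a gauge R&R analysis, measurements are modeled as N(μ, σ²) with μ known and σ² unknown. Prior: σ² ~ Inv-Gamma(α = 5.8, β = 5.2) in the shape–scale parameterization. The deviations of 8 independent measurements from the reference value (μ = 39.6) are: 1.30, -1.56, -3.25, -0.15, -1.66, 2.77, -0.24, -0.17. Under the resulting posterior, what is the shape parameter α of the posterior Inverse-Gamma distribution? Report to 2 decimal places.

9.80

With known mean μ and an Inverse-Gamma(α, β) prior on σ², the Normal likelihood is conjugate: posterior is Inv-Gamma(α + n/2, β + Σ(xᵢ−μ)²/2).
Σ(xᵢ−μ)² = (1.30)² + (-1.56)² + (-3.25)² + (-0.15)² + (-1.66)² + (2.77)² + (-0.24)² + (-0.17)² = 25.2236.
Posterior: Inv-Gamma(5.8 + 8/2, 5.2 + 25.2236/2) = Inv-Gamma(9.80, 17.81180).
Posterior α = 9.80.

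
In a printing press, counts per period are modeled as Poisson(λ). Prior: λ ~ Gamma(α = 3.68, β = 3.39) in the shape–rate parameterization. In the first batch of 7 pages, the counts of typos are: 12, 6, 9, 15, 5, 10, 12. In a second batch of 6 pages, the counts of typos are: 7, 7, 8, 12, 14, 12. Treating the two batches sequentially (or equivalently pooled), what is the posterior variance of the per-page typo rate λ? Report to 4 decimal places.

With a Gamma(shape α, rate β) prior, the Poisson likelihood is conjugate: the posterior is Gamma(α + ΣXᵢ, β + n).
Batch 1: sum of counts S = 69 over n = 7 pages.
After batch 1: Gamma(α+S, β+n) = Gamma(3.68+69, 3.39+7) = Gamma(72.68, 10.39).
Batch 2: sum of counts S = 60 over n = 6 pages.
After batch 2: Gamma(α+S, β+n) = Gamma(72.68+60, 10.39+6) = Gamma(132.68, 16.39).
Var = α/β² = 132.68/16.39² = 0.4939.

0.4939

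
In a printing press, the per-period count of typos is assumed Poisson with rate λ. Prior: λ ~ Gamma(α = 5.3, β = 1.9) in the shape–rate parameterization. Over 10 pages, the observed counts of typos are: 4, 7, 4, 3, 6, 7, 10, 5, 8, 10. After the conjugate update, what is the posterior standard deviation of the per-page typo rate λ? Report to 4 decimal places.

With a Gamma(shape α, rate β) prior, the Poisson likelihood is conjugate: the posterior is Gamma(α + ΣXᵢ, β + n).
Sum of counts S = 64 over n = 10 pages.
Posterior: Gamma(α+S, β+n) = Gamma(5.3+64, 1.9+10) = Gamma(69.3, 11.9).
SD = √α/β = √69.3/11.9 = 0.6996.

0.6996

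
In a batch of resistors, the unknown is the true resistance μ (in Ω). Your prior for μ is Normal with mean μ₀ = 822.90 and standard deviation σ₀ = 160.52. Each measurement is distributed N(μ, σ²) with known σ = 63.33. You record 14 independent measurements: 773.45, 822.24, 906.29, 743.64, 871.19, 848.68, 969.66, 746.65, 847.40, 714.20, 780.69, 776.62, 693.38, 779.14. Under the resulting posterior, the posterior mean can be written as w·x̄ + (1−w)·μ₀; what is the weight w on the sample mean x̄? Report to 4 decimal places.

0.9890

For Normal data with known variance σ², a Normal(μ₀, σ₀²) prior on μ is conjugate. Posterior precision = 1/σ₀² + n/σ²; posterior mean is the precision-weighted average of μ₀ and x̄.
σ₀² = 160.52² = 25766.6704, σ² = 63.33² = 4010.6889. Prior precision 1/σ₀² = 1/25766.6704; data precision n/σ² = 14/4010.6889.
w = (n/σ²)/(1/σ₀² + n/σ²) = n·σ₀²/(σ² + n·σ₀²) = 14·25766.6704/(4010.6889 + 14·25766.6704) = 360733.3856/364744.0745 = 0.9890.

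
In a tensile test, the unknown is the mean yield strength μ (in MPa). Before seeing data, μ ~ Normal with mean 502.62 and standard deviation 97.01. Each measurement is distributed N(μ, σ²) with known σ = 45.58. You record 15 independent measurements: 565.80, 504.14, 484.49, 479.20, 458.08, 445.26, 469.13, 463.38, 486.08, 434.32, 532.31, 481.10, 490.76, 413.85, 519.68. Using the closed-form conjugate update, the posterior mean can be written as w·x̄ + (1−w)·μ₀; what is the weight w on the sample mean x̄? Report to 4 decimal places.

0.9855

For Normal data with known variance σ², a Normal(μ₀, σ₀²) prior on μ is conjugate. Posterior precision = 1/σ₀² + n/σ²; posterior mean is the precision-weighted average of μ₀ and x̄.
σ₀² = 97.01² = 9410.9401, σ² = 45.58² = 2077.5364. Prior precision 1/σ₀² = 1/9410.9401; data precision n/σ² = 15/2077.5364.
w = (n/σ²)/(1/σ₀² + n/σ²) = n·σ₀²/(σ² + n·σ₀²) = 15·9410.9401/(2077.5364 + 15·9410.9401) = 141164.1015/143241.6379 = 0.9855.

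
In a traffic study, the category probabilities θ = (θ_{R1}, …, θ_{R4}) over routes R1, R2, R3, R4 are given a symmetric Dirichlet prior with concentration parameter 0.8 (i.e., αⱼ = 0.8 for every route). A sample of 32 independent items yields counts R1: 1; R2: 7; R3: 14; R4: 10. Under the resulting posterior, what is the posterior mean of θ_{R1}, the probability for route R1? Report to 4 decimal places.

The Dirichlet prior is conjugate to the Multinomial likelihood: each posterior αⱼ = prior αⱼ + observed count nⱼ.
Posterior concentration: (1.8, 7.8, 14.8, 10.8), total = 35.2.
E[θ_{R1}|data] = α_{R1}/Σα = 1.8/35.2 = 0.0511.

0.0511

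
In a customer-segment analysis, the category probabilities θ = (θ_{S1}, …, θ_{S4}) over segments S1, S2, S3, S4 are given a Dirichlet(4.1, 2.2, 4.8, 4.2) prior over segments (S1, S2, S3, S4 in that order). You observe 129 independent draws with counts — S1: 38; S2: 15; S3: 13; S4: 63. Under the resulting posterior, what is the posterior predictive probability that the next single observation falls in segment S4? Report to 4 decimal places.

The Dirichlet prior is conjugate to the Multinomial likelihood: each posterior αⱼ = prior αⱼ + observed count nⱼ.
Posterior concentration: (42.1, 17.2, 17.8, 67.2), total = 144.3.
P(next = S4 | data) = α_{S4}/Σα = 0.4657.

0.4657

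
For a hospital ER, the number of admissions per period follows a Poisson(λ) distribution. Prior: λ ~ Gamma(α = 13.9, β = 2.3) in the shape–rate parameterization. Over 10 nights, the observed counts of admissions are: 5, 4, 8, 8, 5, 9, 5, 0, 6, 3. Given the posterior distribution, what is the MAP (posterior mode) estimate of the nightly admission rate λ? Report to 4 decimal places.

With a Gamma(shape α, rate β) prior, the Poisson likelihood is conjugate: the posterior is Gamma(α + ΣXᵢ, β + n).
Sum of counts S = 53 over n = 10 nights.
Posterior: Gamma(α+S, β+n) = Gamma(13.9+53, 2.3+10) = Gamma(66.9, 12.3).
Mode of Gamma(α,β) for α≥1 is (α−1)/β = 65.9/12.3 = 5.3577.

5.3577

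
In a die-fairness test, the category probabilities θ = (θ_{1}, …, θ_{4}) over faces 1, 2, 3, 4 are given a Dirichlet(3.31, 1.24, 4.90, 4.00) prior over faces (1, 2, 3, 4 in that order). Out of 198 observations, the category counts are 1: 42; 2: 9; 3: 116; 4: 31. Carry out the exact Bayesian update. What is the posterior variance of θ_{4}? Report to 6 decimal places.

0.000650

The Dirichlet prior is conjugate to the Multinomial likelihood: each posterior αⱼ = prior αⱼ + observed count nⱼ.
Posterior concentration: (45.31, 10.24, 120.90, 35.00), total = 211.45.
Var[θ_j] = α_j(Σα−α_j)/((Σα)²(Σα+1)) = 35.00·176.45/(211.45²·212.45) = 0.000650.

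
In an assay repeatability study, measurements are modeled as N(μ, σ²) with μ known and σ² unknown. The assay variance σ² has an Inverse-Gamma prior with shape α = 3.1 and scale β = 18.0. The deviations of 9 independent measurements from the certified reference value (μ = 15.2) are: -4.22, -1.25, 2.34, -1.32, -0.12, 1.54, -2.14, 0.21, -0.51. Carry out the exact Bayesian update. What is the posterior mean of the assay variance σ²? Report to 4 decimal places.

With known mean μ and an Inverse-Gamma(α, β) prior on σ², the Normal likelihood is conjugate: posterior is Inv-Gamma(α + n/2, β + Σ(xᵢ−μ)²/2).
Σ(xᵢ−μ)² = (-4.22)² + (-1.25)² + (2.34)² + (-1.32)² + (-0.12)² + (1.54)² + (-2.14)² + (0.21)² + (-0.51)² = 33.8587.
Posterior: Inv-Gamma(3.1 + 9/2, 18.0 + 33.8587/2) = Inv-Gamma(7.60, 34.92935).
E[σ²|data] = β/(α−1) = 34.92935/6.60 = 5.2923.

5.2923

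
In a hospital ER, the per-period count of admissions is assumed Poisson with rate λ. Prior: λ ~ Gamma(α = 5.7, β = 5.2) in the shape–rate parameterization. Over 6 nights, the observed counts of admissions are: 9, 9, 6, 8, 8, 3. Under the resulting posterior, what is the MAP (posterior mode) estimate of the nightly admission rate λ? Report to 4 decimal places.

4.2589

With a Gamma(shape α, rate β) prior, the Poisson likelihood is conjugate: the posterior is Gamma(α + ΣXᵢ, β + n).
Sum of counts S = 43 over n = 6 nights.
Posterior: Gamma(α+S, β+n) = Gamma(5.7+43, 5.2+6) = Gamma(48.7, 11.2).
Mode of Gamma(α,β) for α≥1 is (α−1)/β = 47.7/11.2 = 4.2589.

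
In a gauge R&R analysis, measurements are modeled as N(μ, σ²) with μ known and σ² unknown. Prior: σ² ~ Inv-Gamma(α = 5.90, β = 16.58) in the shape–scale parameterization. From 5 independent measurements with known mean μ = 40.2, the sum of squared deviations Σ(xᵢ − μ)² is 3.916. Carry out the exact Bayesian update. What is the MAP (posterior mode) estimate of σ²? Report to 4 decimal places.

With known mean μ and an Inverse-Gamma(α, β) prior on σ², the Normal likelihood is conjugate: posterior is Inv-Gamma(α + n/2, β + Σ(xᵢ−μ)²/2).
Posterior: Inv-Gamma(5.90 + 5/2, 16.58 + 3.916/2) = Inv-Gamma(8.40, 18.5380).
Mode = β/(α+1) = 18.5380/9.40 = 1.9721.

1.9721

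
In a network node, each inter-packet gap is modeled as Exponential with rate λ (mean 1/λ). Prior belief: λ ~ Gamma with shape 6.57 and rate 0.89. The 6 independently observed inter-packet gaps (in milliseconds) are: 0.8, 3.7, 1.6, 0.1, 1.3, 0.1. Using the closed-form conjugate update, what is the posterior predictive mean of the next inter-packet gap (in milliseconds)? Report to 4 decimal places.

With a Gamma(shape α, rate β) prior on the exponential rate λ, the posterior after n observations with total T = Σxᵢ is Gamma(α+n, β+T).
Sum of observations T = 7.6 milliseconds; n = 6.
Posterior: Gamma(6.57+6, 0.89+7.6) = Gamma(12.57, 8.49).
The predictive distribution for the next observation is Lomax; its mean is β/(α−1) = 8.49/11.57 = 0.7338.

0.7338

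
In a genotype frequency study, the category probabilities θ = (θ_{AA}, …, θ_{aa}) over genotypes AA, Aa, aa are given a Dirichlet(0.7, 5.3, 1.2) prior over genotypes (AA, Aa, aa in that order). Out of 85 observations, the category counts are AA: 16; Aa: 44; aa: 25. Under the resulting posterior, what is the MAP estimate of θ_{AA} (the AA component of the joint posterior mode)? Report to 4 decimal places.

0.1760

The Dirichlet prior is conjugate to the Multinomial likelihood: each posterior αⱼ = prior αⱼ + observed count nⱼ.
Posterior concentration: (16.7, 49.3, 26.2), total = 92.2.
Joint mode component: (α_{AA}−1)/(Σα−K) = 15.7/89.2 = 0.1760.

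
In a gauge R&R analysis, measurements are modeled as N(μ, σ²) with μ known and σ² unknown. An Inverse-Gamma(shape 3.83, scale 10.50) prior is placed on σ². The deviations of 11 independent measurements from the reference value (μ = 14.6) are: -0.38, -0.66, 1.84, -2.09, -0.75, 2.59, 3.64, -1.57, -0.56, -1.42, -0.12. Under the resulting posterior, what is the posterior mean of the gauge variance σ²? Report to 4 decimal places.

3.2811

With known mean μ and an Inverse-Gamma(α, β) prior on σ², the Normal likelihood is conjugate: posterior is Inv-Gamma(α + n/2, β + Σ(xᵢ−μ)²/2).
Σ(xᵢ−μ)² = (-0.38)² + (-0.66)² + (1.84)² + (-2.09)² + (-0.75)² + (2.59)² + (3.64)² + (-1.57)² + (-0.56)² + (-1.42)² + (-0.12)² = 33.6632.
Posterior: Inv-Gamma(3.83 + 11/2, 10.50 + 33.6632/2) = Inv-Gamma(9.33, 27.33160).
E[σ²|data] = β/(α−1) = 27.33160/8.33 = 3.2811.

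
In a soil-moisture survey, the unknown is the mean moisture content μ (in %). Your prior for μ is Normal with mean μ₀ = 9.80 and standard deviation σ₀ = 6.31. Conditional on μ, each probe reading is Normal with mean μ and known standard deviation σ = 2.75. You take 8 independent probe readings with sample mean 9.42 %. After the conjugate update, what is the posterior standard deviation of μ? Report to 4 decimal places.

For Normal data with known variance σ², a Normal(μ₀, σ₀²) prior on μ is conjugate. Posterior precision = 1/σ₀² + n/σ²; posterior mean is the precision-weighted average of μ₀ and x̄.
σ₀² = 6.31² = 39.8161, σ² = 2.75² = 7.5625; σ² + n·σ₀² = 7.5625 + 8·39.8161 = 326.0913.
Posterior precision = 1/σ₀² + n/σ² = 1/39.8161 + 8/7.5625 = (σ² + n·σ₀²)/(σ₀²σ²) = 326.0913/(39.8161·7.5625); posterior variance σₙ² = σ₀²σ²/(σ² + n·σ₀²) = 39.8161·7.5625/326.0913 = 0.923389.
Posterior SD = √σₙ² = √(39.8161·7.5625/326.0913) = 0.9609.

0.9609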